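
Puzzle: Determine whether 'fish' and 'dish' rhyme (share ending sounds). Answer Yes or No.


Rime (stressed vowel + following sounds) of 'fish': -ish = /ɪʃ/
Rime of 'dish': -ish = /ɪʃ/
/ɪʃ/ and /ɪʃ/ are the same ending sound, so the words rhyme.

Yes


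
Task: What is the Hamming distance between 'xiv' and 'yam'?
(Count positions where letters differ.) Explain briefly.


Alignment:
Position 1: 'x' vs 'y' = DIFFER
Position 2: 'i' vs 'a' = DIFFER
Position 3: 'v' vs 'm' = DIFFER
Total differences: 3

3


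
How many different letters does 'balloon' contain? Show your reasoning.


Unique letters in 'balloon': {a, b, l, n, o} = 5 distinct letters.

5


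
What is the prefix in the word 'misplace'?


The word 'misplace' = 'mis' (prefix) + 'place' (root). The prefix is 'mis'.

mis


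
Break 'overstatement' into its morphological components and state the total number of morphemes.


Step 1: Identify prefix: 'over' (meaning: excessively)
Step 2: Identify root: 'state'
Step 3: Identify suffix(es): 'ment'
Decomposition: over- (prefix: excessively) + state (root) + -ment (suffix: action/result)
Total morphemes: 3

3 morphemes (over- (prefix: excessively) + state (root) + -ment (suffix: action/result))


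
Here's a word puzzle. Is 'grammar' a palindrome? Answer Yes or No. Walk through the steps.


Forward: 'grammar'
Reversed: 'rammarg'
They differ.

No


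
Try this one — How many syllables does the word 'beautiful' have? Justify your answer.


Break 'beautiful' into syllables: beau-ti-ful -> beau | ti | ful = 3 syllables

3 syllables


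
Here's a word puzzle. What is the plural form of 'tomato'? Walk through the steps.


Apply rule: Add -es (consonant + o). 'tomato' becomes 'tomatoes'.

tomatoes


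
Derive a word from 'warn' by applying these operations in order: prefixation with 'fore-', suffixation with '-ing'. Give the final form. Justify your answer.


Step 1: Add prefix 'fore-' to 'warn' = 'forewarn'
Step 2: Add suffix '-ing' to 'forewarn' = 'forewarning'

forewarning


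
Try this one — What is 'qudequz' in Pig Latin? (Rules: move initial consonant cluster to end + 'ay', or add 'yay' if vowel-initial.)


'qudequz': move consonant cluster 'q' to end and add 'ay': 'udequzqay'.

udequzqay


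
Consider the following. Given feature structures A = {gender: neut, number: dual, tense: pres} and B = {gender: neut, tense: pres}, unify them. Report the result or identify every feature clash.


Compare features:
gender: A=neut vs B=neut -> unified: neut
number: A=dual vs B=_ -> unified: dual
tense: A=pres vs B=pres -> unified: pres
No clashes found.

Unified: {gender: neut, number: dual, tense: pres}


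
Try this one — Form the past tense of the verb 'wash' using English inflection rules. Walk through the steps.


Apply rule: Add -ed. 'wash' becomes 'washed'.

washed


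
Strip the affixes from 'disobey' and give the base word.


Remove prefix 'dis' from 'disobey' to get root 'obey'.

obey


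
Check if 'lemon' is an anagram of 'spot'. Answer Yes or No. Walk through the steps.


Sorted letters of 'lemon': 'elmno'
Sorted letters of 'spot': 'opst'
They do not match.

No


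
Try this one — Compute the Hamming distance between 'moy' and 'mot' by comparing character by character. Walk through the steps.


Alignment:
Position 1: 'm' vs 'm' = match
Position 2: 'o' vs 'o' = match
Position 3: 'y' vs 't' = DIFFER
Total differences: 1

1


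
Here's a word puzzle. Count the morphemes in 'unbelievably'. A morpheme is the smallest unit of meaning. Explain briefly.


Decomposition: un- (prefix) + believe (root) + -able (suffix) + -ly (suffix) = 4 morpheme(s)

4 morphemes


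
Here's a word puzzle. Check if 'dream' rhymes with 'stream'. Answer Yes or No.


Rime (stressed vowel + following sounds) of 'dream': -eam = /iːm/
Rime of 'stream': -eam = /iːm/
/iːm/ and /iːm/ are the same ending sound, so the words rhyme.

Yes


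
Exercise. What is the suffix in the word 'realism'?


The word 'realism' = 'real' (root) + '-ism' (suffix). The suffix is '-ism'.

ism


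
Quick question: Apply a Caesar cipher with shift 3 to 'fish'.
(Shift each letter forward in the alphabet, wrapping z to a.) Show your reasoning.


Shift each letter by 3: f -> i, i -> l, s -> v, h -> k. Result: 'ilvk'.

ilvk


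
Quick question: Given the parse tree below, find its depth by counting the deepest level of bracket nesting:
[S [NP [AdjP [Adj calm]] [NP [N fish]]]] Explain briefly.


Count bracket nesting levels:
'[' at pos 0: depth = 1
'[' at pos 3: depth = 2
'[' at pos 7: depth = 3
'[' at pos 13: depth = 4
'[' at pos 25: depth = 3
'[' at pos 29: depth = 4
Maximum depth reached: 4

4


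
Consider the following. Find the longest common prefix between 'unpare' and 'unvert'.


Compare from the start: 2 characters match: 'un'. Mismatch at position 3: 'p' vs 'v'.

un


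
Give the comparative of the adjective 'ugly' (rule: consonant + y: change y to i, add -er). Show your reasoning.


Apply comparative formation (consonant + y: change y to i, add -er): 'ugly' -> 'uglier'.

uglier


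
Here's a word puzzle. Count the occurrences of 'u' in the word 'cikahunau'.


Letter 'u' in 'cikahunau': found at position(s) 6, 9 = 2 occurrence(s).

2


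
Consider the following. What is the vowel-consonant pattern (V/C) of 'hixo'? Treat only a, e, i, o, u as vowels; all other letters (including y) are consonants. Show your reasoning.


Letter mapping: h = C, i = V, x = C, o = V.

CVCV


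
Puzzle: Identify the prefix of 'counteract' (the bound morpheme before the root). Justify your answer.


The word 'counteract' = 'counter' (prefix) + 'act' (root). The prefix is 'counter'.

counter


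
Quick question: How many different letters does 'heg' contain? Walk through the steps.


Unique letters in 'heg': {e, g, h} = 3 distinct letters.

3


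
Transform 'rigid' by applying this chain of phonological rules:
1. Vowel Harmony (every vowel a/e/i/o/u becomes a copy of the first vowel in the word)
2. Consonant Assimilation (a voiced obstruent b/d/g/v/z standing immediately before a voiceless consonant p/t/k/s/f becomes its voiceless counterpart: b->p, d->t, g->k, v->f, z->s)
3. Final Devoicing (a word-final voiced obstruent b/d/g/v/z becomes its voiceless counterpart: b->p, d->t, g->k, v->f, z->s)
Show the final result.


Starting form: 'rigid'
Rule 1: Vowel Harmony: all vowels already match. No change.
Rule 2: Consonant Assimilation: no voiced obstruent (b/d/g/v/z) stands immediately before a voiceless consonant (p/t/k/s/f). No change.
Rule 3: Final Devoicing: word-final voiced obstruent 'd' becomes voiceless 't'. 'rigid' -> 'rigit'
Final form: 'rigit'

rigit


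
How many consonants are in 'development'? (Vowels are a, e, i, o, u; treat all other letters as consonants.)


Consonants in 'development': d, v, l, p, m, n, t = 7 consonants.

7


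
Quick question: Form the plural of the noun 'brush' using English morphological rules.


Apply rule: Add -es (sibilant/fricative ending). 'brush' becomes 'brushes'.

brushes


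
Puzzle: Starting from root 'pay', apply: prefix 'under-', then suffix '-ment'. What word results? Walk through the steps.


Step 1: Add prefix 'under-' to 'pay' = 'underpay'
Step 2: Add suffix '-ment' to 'underpay' = 'underpayment'

underpayment


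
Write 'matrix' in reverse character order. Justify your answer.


Reverse 'matrix' character by character: 'xirtam'.

xirtam


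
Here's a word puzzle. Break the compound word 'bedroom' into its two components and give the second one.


Split 'bedroom' into 'bed' + 'room'. The second part is 'room'.

room


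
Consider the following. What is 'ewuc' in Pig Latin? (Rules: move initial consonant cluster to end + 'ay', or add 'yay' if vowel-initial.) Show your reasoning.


'ewuc' starts with a vowel, so add 'yay': 'ewucyay'.

ewucyay


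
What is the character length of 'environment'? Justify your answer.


Spell out 'environment' and number each letter: e(1), n(2), v(3), i(4), r(5), o(6), n(7), m(8), e(9), n(10), t(11). Total: 11 letters.

11


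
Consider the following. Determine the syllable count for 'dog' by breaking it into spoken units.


Break 'dog' into syllables: dog -> dog = 1 syllable

1 syllable


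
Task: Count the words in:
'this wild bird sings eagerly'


Split into words: this | wild | bird | sings | eagerly = 5 words.

5


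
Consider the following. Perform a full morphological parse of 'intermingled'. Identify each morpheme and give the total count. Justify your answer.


Step 1: Identify prefix: 'inter' (meaning: between)
Step 2: Identify root: 'mingle'
Step 3: Identify suffix(es): 'ed'
Decomposition: inter- (prefix: between) + mingle (root) + -ed (suffix: past)
Total morphemes: 3

3 morphemes (inter- (prefix: between) + mingle (root) + -ed (suffix: past))


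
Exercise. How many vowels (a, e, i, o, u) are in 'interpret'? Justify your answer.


Vowels in 'interpret': i, e, e = 3 vowels.

3


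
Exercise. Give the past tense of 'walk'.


Apply rule: Add -ed. 'walk' becomes 'walked'.

walked


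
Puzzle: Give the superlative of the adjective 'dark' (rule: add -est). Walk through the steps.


Apply superlative formation (add -est): 'dark' -> 'darkest'.

darkest


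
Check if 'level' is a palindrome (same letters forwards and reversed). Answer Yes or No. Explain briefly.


Forward: 'level'
Reversed: 'level'
They are identical.

Yes


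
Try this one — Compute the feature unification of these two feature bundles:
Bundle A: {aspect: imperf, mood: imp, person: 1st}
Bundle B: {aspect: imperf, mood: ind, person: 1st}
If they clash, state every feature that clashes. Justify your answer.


Compare features:
aspect: A=imperf vs B=imperf -> unified: imperf
mood: A=imp vs B=ind -> CLASH
person: A=1st vs B=1st -> unified: 1st
Clash detected on feature 'mood' (imp vs ind); unification fails.

CLASH on 'mood' (imp vs ind)


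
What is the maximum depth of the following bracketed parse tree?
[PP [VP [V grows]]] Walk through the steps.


Count bracket nesting levels:
'[' at pos 0: depth = 1
'[' at pos 4: depth = 2
'[' at pos 8: depth = 3
Maximum depth reached: 3

3


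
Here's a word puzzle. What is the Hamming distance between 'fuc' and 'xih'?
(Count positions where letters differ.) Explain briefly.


Alignment:
Position 1: 'f' vs 'x' = DIFFER
Position 2: 'u' vs 'i' = DIFFER
Position 3: 'c' vs 'h' = DIFFER
Total differences: 3

3


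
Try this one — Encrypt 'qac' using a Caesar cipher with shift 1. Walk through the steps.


Shift each letter by 1: q -> r, a -> b, c -> d. Result: 'rbd'.

rbd


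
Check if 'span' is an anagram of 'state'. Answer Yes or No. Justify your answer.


Sorted letters of 'span': 'anps'
Sorted letters of 'state': 'aestt'
They do not match.

No


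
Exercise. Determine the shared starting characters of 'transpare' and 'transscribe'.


Compare from the start: 5 characters match: 'trans'. Mismatch at position 6: 'p' vs 's'.

trans


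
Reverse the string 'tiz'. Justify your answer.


Reverse 'tiz' character by character: 'zit'.

zit


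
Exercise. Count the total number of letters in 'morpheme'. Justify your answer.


Spell out 'morpheme' and number each letter: m(1), o(2), r(3), p(4), h(5), e(6), m(7), e(8). Total: 8 letters.

8


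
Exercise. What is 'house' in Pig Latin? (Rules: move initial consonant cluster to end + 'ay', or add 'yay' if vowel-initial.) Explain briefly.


'house': move consonant cluster 'h' to end and add 'ay': 'ousehay'.

ousehay


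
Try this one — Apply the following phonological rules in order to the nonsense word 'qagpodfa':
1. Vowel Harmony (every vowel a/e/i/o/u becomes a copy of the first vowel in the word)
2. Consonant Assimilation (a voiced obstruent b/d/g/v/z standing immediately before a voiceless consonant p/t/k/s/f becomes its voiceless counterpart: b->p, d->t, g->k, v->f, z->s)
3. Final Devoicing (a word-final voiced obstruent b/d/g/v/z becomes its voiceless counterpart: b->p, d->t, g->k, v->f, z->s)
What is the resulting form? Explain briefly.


Starting form: 'qagpodfa'
Rule 1: Vowel Harmony: all vowels become 'a' (matching first vowel). 'qagpodfa' -> 'qagpadfa'
Rule 2: Consonant Assimilation: voiced obstruent before voiceless consonant becomes voiceless ('gp' -> 'kp', 'df' -> 'tf'). 'qagpadfa' -> 'qakpatfa'
Rule 3: Final Devoicing: the word ends in the vowel 'a', not a consonant. No change.
Final form: 'qakpatfa'

qakpatfa


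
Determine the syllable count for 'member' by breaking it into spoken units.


Break 'member' into syllables: mem-ber -> mem | ber = 2 syllables

2 syllables


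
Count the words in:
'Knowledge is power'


Split into words: Knowledge | is | power = 3 words.

3


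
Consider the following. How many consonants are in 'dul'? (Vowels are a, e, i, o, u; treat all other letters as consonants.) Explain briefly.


Consonants in 'dul': d, l = 2 consonants.

2


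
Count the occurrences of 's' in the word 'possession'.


Letter 's' in 'possession': found at position(s) 3, 4, 6, 7 = 4 occurrence(s).

4


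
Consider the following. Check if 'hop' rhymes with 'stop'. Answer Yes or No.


Rime (stressed vowel + following sounds) of 'hop': -op = /ɒp/
Rime of 'stop': -op = /ɒp/
/ɒp/ and /ɒp/ are the same ending sound, so the words rhyme.

Yes


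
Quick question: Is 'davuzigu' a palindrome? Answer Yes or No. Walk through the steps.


Forward: 'davuzigu'
Reversed: 'ugizuvad'
They differ.

No


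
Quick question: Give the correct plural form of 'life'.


Apply rule: Change -fe to -ves. 'life' becomes 'lives'.

lives


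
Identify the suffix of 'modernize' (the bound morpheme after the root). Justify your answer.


The word 'modernize' = 'modern' (root) + '-ize' (suffix). The suffix is '-ize'.

ize


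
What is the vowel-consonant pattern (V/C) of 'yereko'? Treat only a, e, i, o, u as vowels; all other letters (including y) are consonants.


Letter mapping: y = C, e = V, r = C, e = V, k = C, o = V.

CVCVCV


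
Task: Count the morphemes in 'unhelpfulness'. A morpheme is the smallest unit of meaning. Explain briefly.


Decomposition: un- (prefix) + help (root) + -ful (suffix) + -ness (suffix) = 4 morpheme(s)

4 morphemes


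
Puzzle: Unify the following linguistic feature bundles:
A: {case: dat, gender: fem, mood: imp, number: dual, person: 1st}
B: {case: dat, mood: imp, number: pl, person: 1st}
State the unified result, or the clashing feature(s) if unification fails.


Compare features:
case: A=dat vs B=dat -> unified: dat
gender: A=fem vs B=_ -> unified: fem
mood: A=imp vs B=imp -> unified: imp
number: A=dual vs B=pl -> CLASH
person: A=1st vs B=1st -> unified: 1st
Clash detected on feature 'number' (dual vs pl); unification fails.

CLASH on 'number' (dual vs pl)


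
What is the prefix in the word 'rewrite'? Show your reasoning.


The word 'rewrite' = 're' (prefix) + 'write' (root). The prefix is 're'.

re


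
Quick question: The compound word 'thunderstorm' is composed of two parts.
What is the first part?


Split 'thunderstorm' into 'thunder' + 'storm'. The first part is 'thunder'.

thunder


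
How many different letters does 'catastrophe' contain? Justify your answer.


Unique letters in 'catastrophe': {a, c, e, h, o, p, r, s, t} = 9 distinct letters.

9


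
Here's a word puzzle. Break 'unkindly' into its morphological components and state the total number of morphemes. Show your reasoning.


Step 1: Identify prefix: 'un' (meaning: not/reverse)
Step 2: Identify root: 'kind'
Step 3: Identify suffix(es): 'ly'
Decomposition: un- (prefix: not/reverse) + kind (root) + -ly (suffix: in manner of)
Total morphemes: 3

3 morphemes (un- (prefix: not/reverse) + kind (root) + -ly (suffix: in manner of))


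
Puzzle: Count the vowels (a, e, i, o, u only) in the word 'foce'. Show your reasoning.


Vowels in 'foce': o, e = 2 vowels.

2


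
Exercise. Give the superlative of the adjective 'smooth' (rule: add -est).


Apply superlative formation (add -est): 'smooth' -> 'smoothest'.

smoothest


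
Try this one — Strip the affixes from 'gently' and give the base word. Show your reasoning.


Remove suffix '-ly' from 'gently' to get root 'gentle'.

gentle


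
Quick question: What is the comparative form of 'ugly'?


Apply comparative formation (consonant + y: change y to i, add -er): 'ugly' -> 'uglier'.

uglier


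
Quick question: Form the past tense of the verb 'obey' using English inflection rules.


Apply rule: Add -ed. 'obey' becomes 'obeyed'.

obeyed


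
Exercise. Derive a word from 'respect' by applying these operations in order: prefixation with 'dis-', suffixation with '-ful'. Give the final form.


Step 1: Add prefix 'dis-' to 'respect' = 'disrespect'
Step 2: Add suffix '-ful' to 'disrespect' = 'disrespectful'

disrespectful


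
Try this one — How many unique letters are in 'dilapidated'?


Unique letters in 'dilapidated': {a, d, e, i, l, p, t} = 7 distinct letters.

7


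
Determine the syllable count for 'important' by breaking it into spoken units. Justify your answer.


Break 'important' into syllables: im-por-tant -> im | por | tant = 3 syllables

3 syllables


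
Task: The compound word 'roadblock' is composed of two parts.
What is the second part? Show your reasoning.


Split 'roadblock' into 'road' + 'block'. The second part is 'block'.

block


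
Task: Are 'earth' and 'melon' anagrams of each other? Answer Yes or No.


Sorted letters of 'earth': 'aehrt'
Sorted letters of 'melon': 'elmno'
They do not match.

No


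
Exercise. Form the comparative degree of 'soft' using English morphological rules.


Apply comparative formation (add -er): 'soft' -> 'softer'.

softer


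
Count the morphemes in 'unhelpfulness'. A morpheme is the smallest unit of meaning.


Decomposition: un- (prefix) + help (root) + -ful (suffix) + -ness (suffix) = 4 morpheme(s)

4 morphemes


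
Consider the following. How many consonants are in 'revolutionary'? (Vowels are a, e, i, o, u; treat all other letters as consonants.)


Consonants in 'revolutionary': r, v, l, t, n, r, y = 7 consonants.

7


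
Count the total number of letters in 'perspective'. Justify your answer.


Spell out 'perspective' and number each letter: p(1), e(2), r(3), s(4), p(5), e(6), c(7), t(8), i(9), v(10), e(11). Total: 11 letters.

11


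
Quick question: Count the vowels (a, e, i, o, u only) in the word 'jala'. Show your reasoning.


Vowels in 'jala': a, a = 2 vowels.

2


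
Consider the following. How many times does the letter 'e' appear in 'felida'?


Letter 'e' in 'felida': found at position(s) 2 = 1 occurrence(s).

1


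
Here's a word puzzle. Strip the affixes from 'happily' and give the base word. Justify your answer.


Remove suffix '-ly' from 'happily' to get root 'happy'.

happy


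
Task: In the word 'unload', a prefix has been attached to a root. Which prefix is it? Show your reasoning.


The word 'unload' = 'un' (prefix) + 'load' (root). The prefix is 'un'.

un


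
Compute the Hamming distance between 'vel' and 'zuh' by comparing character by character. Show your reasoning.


Alignment:
Position 1: 'v' vs 'z' = DIFFER
Position 2: 'e' vs 'u' = DIFFER
Position 3: 'l' vs 'h' = DIFFER
Total differences: 3

3


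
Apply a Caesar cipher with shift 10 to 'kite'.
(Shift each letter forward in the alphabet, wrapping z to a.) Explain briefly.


Shift each letter by 10: k -> u, i -> s, t -> d, e -> o. Result: 'usdo'.

usdo


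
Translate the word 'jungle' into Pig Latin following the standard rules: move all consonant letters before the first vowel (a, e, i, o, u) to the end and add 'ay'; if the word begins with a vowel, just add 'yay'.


'jungle': move consonant cluster 'j' to end and add 'ay': 'unglejay'.

unglejay


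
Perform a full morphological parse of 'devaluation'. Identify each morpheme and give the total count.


Step 1: Identify prefix: 'de' (meaning: reverse/remove)
Step 2: Identify root: 'value'
Step 3: Identify suffix(es): 'ation'
Decomposition: de- (prefix: reverse/remove) + value (root) + -ation (suffix: act of)
Total morphemes: 3

3 morphemes (de- (prefix: reverse/remove) + value (root) + -ation (suffix: act of))


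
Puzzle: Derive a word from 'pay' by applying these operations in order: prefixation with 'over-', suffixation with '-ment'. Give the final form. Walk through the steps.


Step 1: Add prefix 'over-' to 'pay' = 'overpay'
Step 2: Add suffix '-ment' to 'overpay' = 'overpayment'

overpayment


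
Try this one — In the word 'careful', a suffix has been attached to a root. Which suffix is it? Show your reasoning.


The word 'careful' = 'care' (root) + '-ful' (suffix). The suffix is '-ful'.

ful


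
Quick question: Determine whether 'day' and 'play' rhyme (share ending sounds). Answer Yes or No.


Rime (stressed vowel + following sounds) of 'day': -ay = /eɪ/
Rime of 'play': -ay = /eɪ/
/eɪ/ and /eɪ/ are the same ending sound, so the words rhyme.

Yes


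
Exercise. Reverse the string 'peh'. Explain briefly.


Reverse 'peh' character by character: 'hep'.

hep


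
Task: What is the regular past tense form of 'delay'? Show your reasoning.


Apply rule: Add -ed. 'delay' becomes 'delayed'.

delayed


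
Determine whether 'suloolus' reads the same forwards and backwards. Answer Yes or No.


Forward: 'suloolus'
Reversed: 'suloolus'
They are identical.

Yes


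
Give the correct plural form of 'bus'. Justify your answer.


Apply rule: Add -es (sibilant/fricative ending). 'bus' becomes 'buses'.

buses


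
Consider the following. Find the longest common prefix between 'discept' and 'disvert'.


Compare from the start: 3 characters match: 'dis'. Mismatch at position 4: 'c' vs 'v'.

dis


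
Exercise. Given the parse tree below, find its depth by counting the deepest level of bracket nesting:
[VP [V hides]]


Count bracket nesting levels:
'[' at pos 0: depth = 1
'[' at pos 4: depth = 2
Maximum depth reached: 2

2


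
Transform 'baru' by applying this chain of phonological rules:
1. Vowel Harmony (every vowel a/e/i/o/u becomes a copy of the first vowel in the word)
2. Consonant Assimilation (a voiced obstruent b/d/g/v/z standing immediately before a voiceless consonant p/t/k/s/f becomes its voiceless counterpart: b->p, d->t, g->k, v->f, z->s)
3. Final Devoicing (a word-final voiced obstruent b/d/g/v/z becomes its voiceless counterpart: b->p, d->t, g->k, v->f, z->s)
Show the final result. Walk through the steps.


Starting form: 'baru'
Rule 1: Vowel Harmony: all vowels become 'a' (matching first vowel). 'baru' -> 'bara'
Rule 2: Consonant Assimilation: no voiced obstruent (b/d/g/v/z) stands immediately before a voiceless consonant (p/t/k/s/f). No change.
Rule 3: Final Devoicing: the word ends in the vowel 'a', not a consonant. No change.
Final form: 'bara'

bara


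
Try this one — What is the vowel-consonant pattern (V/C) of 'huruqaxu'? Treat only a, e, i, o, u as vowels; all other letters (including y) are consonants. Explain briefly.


Letter mapping: h = C, u = V, r = C, u = V, q = C, a = V, x = C, u = V.

CVCVCVCV


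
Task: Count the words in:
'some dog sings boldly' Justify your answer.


Split into words: some | dog | sings | boldly = 4 words.

4


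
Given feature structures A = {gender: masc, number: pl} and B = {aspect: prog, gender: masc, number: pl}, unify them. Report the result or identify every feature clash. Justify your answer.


Compare features:
aspect: A=_ vs B=prog -> unified: prog
gender: A=masc vs B=masc -> unified: masc
number: A=pl vs B=pl -> unified: pl
No clashes found.

Unified: {aspect: prog, gender: masc, number: pl}


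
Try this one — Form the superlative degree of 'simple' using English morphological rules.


Apply superlative formation (ends in e: add -st): 'simple' -> 'simplest'.

simplest


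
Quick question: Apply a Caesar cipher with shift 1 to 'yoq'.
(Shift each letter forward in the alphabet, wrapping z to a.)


Shift each letter by 1: y -> z, o -> p, q -> r. Result: 'zpr'.

zpr


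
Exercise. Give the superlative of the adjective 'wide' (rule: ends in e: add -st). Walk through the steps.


Apply superlative formation (ends in e: add -st): 'wide' -> 'widest'.

widest


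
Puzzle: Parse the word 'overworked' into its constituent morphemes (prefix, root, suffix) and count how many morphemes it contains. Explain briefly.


Step 1: Identify prefix: 'over' (meaning: excessively)
Step 2: Identify root: 'work'
Step 3: Identify suffix(es): 'ed'
Decomposition: over- (prefix: excessively) + work (root) + -ed (suffix: past)
Total morphemes: 3

3 morphemes (over- (prefix: excessively) + work (root) + -ed (suffix: past))


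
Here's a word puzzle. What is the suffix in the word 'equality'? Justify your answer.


The word 'equality' = 'equal' (root) + '-ity' (suffix). The suffix is '-ity'.

ity


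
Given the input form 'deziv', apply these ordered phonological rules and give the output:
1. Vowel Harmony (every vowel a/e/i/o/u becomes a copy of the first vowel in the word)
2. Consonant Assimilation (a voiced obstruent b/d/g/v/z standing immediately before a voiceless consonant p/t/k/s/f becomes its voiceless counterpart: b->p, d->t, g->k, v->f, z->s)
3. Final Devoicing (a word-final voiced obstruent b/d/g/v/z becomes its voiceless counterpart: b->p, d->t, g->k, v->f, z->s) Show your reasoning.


Starting form: 'deziv'
Rule 1: Vowel Harmony: all vowels become 'e' (matching first vowel). 'deziv' -> 'dezev'
Rule 2: Consonant Assimilation: no voiced obstruent (b/d/g/v/z) stands immediately before a voiceless consonant (p/t/k/s/f). No change.
Rule 3: Final Devoicing: word-final voiced obstruent 'v' becomes voiceless 'f'. 'dezev' -> 'dezef'
Final form: 'dezef'

dezef


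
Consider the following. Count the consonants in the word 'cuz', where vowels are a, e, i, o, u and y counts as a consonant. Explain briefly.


Consonants in 'cuz': c, z = 2 consonants.

2


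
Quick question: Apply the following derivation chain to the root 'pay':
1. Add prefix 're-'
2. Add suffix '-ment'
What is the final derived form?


Step 1: Add prefix 're-' to 'pay' = 'repay'
Step 2: Add suffix '-ment' to 'repay' = 'repayment'

repayment


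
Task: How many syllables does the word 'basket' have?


Break 'basket' into syllables: bas-ket -> bas | ket = 2 syllables

2 syllables


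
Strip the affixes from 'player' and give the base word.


Remove suffix '-er' from 'player' to get root 'play'.

play


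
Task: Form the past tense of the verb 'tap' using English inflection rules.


Apply rule: Double final consonant and add -ed. 'tap' becomes 'tapped'.

tapped


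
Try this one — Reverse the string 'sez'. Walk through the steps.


Reverse 'sez' character by character: 'zes'.

zes


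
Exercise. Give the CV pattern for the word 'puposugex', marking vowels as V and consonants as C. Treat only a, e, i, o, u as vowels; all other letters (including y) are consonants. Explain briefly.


Letter mapping: p = C, u = V, p = C, o = V, s = C, u = V, g = C, e = V, x = C.

CVCVCVCVC


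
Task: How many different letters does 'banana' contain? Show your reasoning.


Unique letters in 'banana': {a, b, n} = 3 distinct letters.

3


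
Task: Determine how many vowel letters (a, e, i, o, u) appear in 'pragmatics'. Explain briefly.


Vowels in 'pragmatics': a, a, i = 3 vowels.

3


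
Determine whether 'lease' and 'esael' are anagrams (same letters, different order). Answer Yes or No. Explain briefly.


Sorted letters of 'lease': 'aeels'
Sorted letters of 'esael': 'aeels'
They match.

Yes


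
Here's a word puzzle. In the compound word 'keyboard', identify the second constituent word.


Split 'keyboard' into 'key' + 'board'. The second part is 'board'.

board


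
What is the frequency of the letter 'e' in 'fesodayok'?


Letter 'e' in 'fesodayok': found at position(s) 2 = 1 occurrence(s).

1


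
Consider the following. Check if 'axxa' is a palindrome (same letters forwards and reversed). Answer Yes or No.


Forward: 'axxa'
Reversed: 'axxa'
They are identical.

Yes


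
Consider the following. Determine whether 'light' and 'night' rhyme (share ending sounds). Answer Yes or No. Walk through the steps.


Rime (stressed vowel + following sounds) of 'light': -ight = /aɪt/
Rime of 'night': -ight = /aɪt/
/aɪt/ and /aɪt/ are the same ending sound, so the words rhyme.

Yes


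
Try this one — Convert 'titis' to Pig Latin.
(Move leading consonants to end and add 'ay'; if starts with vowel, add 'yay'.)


'titis': move consonant cluster 't' to end and add 'ay': 'itistay'.

itistay


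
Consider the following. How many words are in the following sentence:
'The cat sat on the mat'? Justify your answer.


Split into words: The | cat | sat | on | the | mat = 6 words.

6


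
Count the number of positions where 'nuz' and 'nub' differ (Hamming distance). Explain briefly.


Alignment:
Position 1: 'n' vs 'n' = match
Position 2: 'u' vs 'u' = match
Position 3: 'z' vs 'b' = DIFFER
Total differences: 1

1


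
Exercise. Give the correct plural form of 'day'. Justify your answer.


Apply rule: Add -s. 'day' becomes 'days'.

days


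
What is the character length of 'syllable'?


Spell out 'syllable' and number each letter: s(1), y(2), l(3), l(4), a(5), b(6), l(7), e(8). Total: 8 letters.

8


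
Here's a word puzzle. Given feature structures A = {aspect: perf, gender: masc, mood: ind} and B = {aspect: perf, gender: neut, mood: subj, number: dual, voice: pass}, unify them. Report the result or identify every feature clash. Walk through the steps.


Compare features:
aspect: A=perf vs B=perf -> unified: perf
gender: A=masc vs B=neut -> CLASH
mood: A=ind vs B=subj -> CLASH
number: A=_ vs B=dual -> unified: dual
voice: A=_ vs B=pass -> unified: pass
Clashes detected on features 'gender' (masc vs neut) and 'mood' (ind vs subj); unification fails.

CLASH on 'gender' (masc vs neut) and 'mood' (ind vs subj)


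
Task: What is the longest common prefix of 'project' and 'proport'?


Compare from the start: 3 characters match: 'pro'. Mismatch at position 4: 'j' vs 'p'.

pro


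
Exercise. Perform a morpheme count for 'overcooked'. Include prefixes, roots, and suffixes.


Decomposition: over- (prefix) + cook (root) + -ed (suffix) = 3 morpheme(s)

3 morphemes


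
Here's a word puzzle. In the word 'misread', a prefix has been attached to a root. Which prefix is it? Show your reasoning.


The word 'misread' = 'mis' (prefix) + 'read' (root). The prefix is 'mis'.

mis


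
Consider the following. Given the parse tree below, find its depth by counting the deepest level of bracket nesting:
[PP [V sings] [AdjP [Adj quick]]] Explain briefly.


Count bracket nesting levels:
'[' at pos 0: depth = 1
'[' at pos 4: depth = 2
'[' at pos 14: depth = 2
'[' at pos 20: depth = 3
Maximum depth reached: 3

3


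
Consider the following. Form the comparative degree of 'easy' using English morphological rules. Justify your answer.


Apply comparative formation (consonant + y: change y to i, add -er): 'easy' -> 'easier'.

easier


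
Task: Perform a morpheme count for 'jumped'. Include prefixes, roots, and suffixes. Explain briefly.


Decomposition: jump (root) + -ed (suffix) = 2 morpheme(s)

2 morphemes


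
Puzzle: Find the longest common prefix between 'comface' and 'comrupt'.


Compare from the start: 3 characters match: 'com'. Mismatch at position 4: 'f' vs 'r'.

com


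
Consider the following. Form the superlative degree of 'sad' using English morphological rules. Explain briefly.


Apply superlative formation (double final consonant, add -est): 'sad' -> 'saddest'.

saddest


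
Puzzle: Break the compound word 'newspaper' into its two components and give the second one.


Split 'newspaper' into 'news' + 'paper'. The second part is 'paper'.

paper


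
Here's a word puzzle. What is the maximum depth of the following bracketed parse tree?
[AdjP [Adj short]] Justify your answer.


Count bracket nesting levels:
'[' at pos 0: depth = 1
'[' at pos 6: depth = 2
Maximum depth reached: 2

2


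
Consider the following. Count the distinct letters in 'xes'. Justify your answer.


Unique letters in 'xes': {e, s, x} = 3 distinct letters.

3


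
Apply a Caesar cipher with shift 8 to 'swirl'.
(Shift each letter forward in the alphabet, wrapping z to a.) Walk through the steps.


Shift each letter by 8: s -> a, w -> e, i -> q, r -> z, l -> t. Result: 'aeqzt'.

aeqzt


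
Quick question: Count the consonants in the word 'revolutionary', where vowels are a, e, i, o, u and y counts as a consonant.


Consonants in 'revolutionary': r, v, l, t, n, r, y = 7 consonants.

7


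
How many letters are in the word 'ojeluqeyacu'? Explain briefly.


Spell out 'ojeluqeyacu' and number each letter: o(1), j(2), e(3), l(4), u(5), q(6), e(7), y(8), a(9), c(10), u(11). Total: 11 letters.

11


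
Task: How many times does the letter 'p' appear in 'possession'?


Letter 'p' in 'possession': found at position(s) 1 = 1 occurrence(s).

1


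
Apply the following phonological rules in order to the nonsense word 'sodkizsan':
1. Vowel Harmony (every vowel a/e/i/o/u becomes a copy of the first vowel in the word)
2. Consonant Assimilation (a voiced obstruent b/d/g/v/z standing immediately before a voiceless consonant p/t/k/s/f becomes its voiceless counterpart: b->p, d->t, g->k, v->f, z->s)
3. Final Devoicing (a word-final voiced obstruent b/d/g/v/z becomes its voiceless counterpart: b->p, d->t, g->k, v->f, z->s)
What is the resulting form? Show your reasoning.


Starting form: 'sodkizsan'
Rule 1: Vowel Harmony: all vowels become 'o' (matching first vowel). 'sodkizsan' -> 'sodkozson'
Rule 2: Consonant Assimilation: voiced obstruent before voiceless consonant becomes voiceless ('dk' -> 'tk', 'zs' -> 'ss'). 'sodkozson' -> 'sotkosson'
Rule 3: Final Devoicing: final consonant 'n' is not one of the voiced obstruents b/d/g/v/z. No change.
Final form: 'sotkosson'

sotkosson


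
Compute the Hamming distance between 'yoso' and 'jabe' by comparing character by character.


Alignment:
Position 1: 'y' vs 'j' = DIFFER
Position 2: 'o' vs 'a' = DIFFER
Position 3: 's' vs 'b' = DIFFER
Position 4: 'o' vs 'e' = DIFFER
Total differences: 4

4


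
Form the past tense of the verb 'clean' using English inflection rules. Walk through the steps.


Apply rule: Add -ed. 'clean' becomes 'cleaned'.

cleaned


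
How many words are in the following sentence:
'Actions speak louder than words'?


Split into words: Actions | speak | louder | than | words = 5 words.

5


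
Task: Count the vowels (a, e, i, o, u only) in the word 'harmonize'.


Vowels in 'harmonize': a, o, i, e = 4 vowels.

4


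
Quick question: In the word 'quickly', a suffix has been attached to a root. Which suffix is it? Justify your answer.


The word 'quickly' = 'quick' (root) + '-ly' (suffix). The suffix is '-ly'.

ly


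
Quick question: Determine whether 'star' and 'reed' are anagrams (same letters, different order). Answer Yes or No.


Sorted letters of 'star': 'arst'
Sorted letters of 'reed': 'deer'
They do not match.

No


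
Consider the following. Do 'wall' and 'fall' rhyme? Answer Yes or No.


Rime (stressed vowel + following sounds) of 'wall': -all = /ɔːl/
Rime of 'fall': -all = /ɔːl/
/ɔːl/ and /ɔːl/ are the same ending sound, so the words rhyme.

Yes


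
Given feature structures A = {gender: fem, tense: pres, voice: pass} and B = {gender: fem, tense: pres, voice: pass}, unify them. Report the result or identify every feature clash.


Compare features:
gender: A=fem vs B=fem -> unified: fem
tense: A=pres vs B=pres -> unified: pres
voice: A=pass vs B=pass -> unified: pass
No clashes found.

Unified: {gender: fem, tense: pres, voice: pass}


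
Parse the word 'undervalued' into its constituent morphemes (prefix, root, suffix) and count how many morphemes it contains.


Step 1: Identify prefix: 'under' (meaning: beneath/insufficient)
Step 2: Identify root: 'value'
Step 3: Identify suffix(es): 'ed'
Decomposition: under- (prefix: beneath/insufficient) + value (root) + -ed (suffix: past)
Total morphemes: 3

3 morphemes (under- (prefix: beneath/insufficient) + value (root) + -ed (suffix: past))


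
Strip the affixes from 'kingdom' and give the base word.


Remove suffix '-dom' from 'kingdom' to get root 'king'.

king


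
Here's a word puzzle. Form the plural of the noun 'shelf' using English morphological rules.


Apply rule: Change -f to -ves. 'shelf' becomes 'shelves'.

shelves


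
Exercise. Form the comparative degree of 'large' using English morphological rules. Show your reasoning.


Apply comparative formation (ends in e: add -r): 'large' -> 'larger'.

larger


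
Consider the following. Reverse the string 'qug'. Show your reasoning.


Reverse 'qug' character by character: 'guq'.

guq


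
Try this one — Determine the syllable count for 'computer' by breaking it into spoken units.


Break 'computer' into syllables: com-pu-ter -> com | pu | ter = 3 syllables

3 syllables


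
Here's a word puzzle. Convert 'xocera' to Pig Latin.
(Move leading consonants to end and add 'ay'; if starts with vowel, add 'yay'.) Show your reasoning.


'xocera': move consonant cluster 'x' to end and add 'ay': 'oceraxay'.

oceraxay


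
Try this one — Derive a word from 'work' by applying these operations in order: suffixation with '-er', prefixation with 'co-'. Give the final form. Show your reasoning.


Step 1: Add suffix '-er' to 'work' = 'worker'
Step 2: Add prefix 'co-' to 'worker' = 'coworker'

coworker


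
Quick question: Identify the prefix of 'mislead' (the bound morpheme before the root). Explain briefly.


The word 'mislead' = 'mis' (prefix) + 'lead' (root). The prefix is 'mis'.

mis


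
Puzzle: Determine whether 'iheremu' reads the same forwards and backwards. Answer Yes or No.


Forward: 'iheremu'
Reversed: 'umerehi'
They differ.

No


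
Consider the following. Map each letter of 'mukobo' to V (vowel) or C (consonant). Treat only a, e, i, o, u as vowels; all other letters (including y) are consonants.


Letter mapping: m = C, u = V, k = C, o = V, b = C, o = V.

CVCVCV


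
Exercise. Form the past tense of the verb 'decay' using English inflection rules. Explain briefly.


Apply rule: Add -ed. 'decay' becomes 'decayed'.

decayed


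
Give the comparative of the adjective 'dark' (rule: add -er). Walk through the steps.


Apply comparative formation (add -er): 'dark' -> 'darker'.

darker


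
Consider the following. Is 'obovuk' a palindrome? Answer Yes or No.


Forward: 'obovuk'
Reversed: 'kuvobo'
They differ.

No


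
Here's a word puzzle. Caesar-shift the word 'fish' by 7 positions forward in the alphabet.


Shift each letter by 7: f -> m, i -> p, s -> z, h -> o. Result: 'mpzo'.

mpzo


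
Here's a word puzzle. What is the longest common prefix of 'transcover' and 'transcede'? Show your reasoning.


Compare from the start: 6 characters match: 'transc'. Mismatch at position 7: 'o' vs 'e'.

transc


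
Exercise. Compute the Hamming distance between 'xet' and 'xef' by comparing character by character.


Alignment:
Position 1: 'x' vs 'x' = match
Position 2: 'e' vs 'e' = match
Position 3: 't' vs 'f' = DIFFER
Total differences: 1

1
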